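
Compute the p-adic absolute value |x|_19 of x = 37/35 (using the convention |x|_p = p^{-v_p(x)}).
|37/35|_19 = 1

Step 1 — compute v_19(x) by factoring powers of 19 out of the numerator and denominator: v_19(37/35) = 0. Step 2 — apply |x|_p = p^{-v_p(x)} = 19^{0} = 1.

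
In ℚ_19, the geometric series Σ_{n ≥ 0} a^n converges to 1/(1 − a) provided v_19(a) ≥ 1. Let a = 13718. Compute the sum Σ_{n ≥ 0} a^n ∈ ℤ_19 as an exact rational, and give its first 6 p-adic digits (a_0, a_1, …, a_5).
Σ a^n = 1/(1 − a) = -1/13717;  first 6 digits = (1, 0, 0, 2, 0, 0)

v_19(a) = 3 ≥ 1, so the series converges in ℤ_19 to 1/(1 − a) = 1/(1 − 13718) = -1/13717. Expand this rational in ℤ_19: compute digits iteratively via d_i = x_i mod 19, x_{i+1} = (x_i − d_i)/19. The first 6 digits are (1, 0, 0, 2, 0, 0).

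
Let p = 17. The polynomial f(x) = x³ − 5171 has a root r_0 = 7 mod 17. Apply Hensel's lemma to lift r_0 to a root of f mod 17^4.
r_3 = 82627 (mod 83521)

Hensel: r_{i+1} = r_i − f(r_i)/f′(r_i) mod 17^{i+2}, where f′(x) = 3x². Iterate:
  r_0 = 7 (mod 17)
  r_1 = 262 (mod 289)
  r_2 = 4019 (mod 4913)
  r_3 = 82627 (mod 83521)
Final: r = 82627 with f(r) ≡ 0 mod 17^4.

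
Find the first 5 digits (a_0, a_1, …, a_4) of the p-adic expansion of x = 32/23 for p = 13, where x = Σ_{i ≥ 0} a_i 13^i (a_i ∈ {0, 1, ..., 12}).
(a_0, …, a_4) = (11, 10, 2, 6, 8)

v_13(32/23) = 0 (numerator and denominator both coprime to 13), so x ∈ ℤ_13^×. Compute digits iteratively via a_i = x_i mod 13, x_{i+1} = (x_i − a_i)/13, with x_0 = x:
  x_0 = 32/23;  a_0 = 11;  x_1 = (x_0 − 11)/13 = -17/23
  x_1 = -17/23;  a_1 = 10;  x_2 = (x_1 − 10)/13 = -19/23
  x_2 = -19/23;  a_2 = 2;  x_3 = (x_2 − 2)/13 = -5/23
  x_3 = -5/23;  a_3 = 6;  x_4 = (x_3 − 6)/13 = -11/23
  x_4 = -11/23;  a_4 = 8;  x_5 = (x_4 − 8)/13 = -15/23
Digits: (11, 10, 2, 6, 8).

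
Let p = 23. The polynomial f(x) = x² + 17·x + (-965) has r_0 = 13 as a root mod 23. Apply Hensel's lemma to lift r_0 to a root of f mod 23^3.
r_2 = 2819 (mod 12167)

Hensel: r_{i+1} = r_i − f(r_i)·(f′(r_i))^{-1} mod 23^{i+2}, f′(x) = 2x + 17. Iterate:
  r_0 = 13 (mod 23)
  r_1 = 174 (mod 529)
  r_2 = 2819 (mod 12167)
Final: r = 2819 satisfies f(r) ≡ 0 mod 23^3.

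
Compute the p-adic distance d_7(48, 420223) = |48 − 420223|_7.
d_7(48, 420223) = 1/16807

Step 1 — x − y = 48 − 420223 = -420175. Step 2 — v_7(-420175) = 5 (factor: -420175 = −(7^5 · 25); the sign does not affect v_p). Step 3 — |x − y|_7 = 7^{-5} = 1/16807.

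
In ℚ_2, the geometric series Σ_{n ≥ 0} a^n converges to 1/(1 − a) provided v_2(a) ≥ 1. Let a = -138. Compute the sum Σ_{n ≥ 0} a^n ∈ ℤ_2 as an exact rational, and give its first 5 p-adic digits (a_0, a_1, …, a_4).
Σ a^n = 1/(1 − a) = 1/139;  first 5 digits = (1, 1, 0, 0, 0)

v_2(a) = 1 ≥ 1, so the series converges in ℤ_2 to 1/(1 − a) = 1/(1 − (-138)) = 1/139. Expand this rational in ℤ_2: compute digits iteratively via d_i = x_i mod 2, x_{i+1} = (x_i − d_i)/2. The first 5 digits are (1, 1, 0, 0, 0).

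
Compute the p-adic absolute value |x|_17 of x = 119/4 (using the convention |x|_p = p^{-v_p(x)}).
|119/4|_17 = 1/17

Step 1 — compute v_17(x) by factoring powers of 17 out of the numerator and denominator: v_17(119/4) = 1. Step 2 — apply |x|_p = p^{-v_p(x)} = 17^{-1} = 1/17.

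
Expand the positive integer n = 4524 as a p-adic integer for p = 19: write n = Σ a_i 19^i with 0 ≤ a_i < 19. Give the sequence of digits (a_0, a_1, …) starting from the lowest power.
(a_0, a_1, …) = (2, 10, 12)

Repeated division by 19 gives the digits low-to-high: 4524 = 2 + 10·19^1 + 12·19^2. Digit sequence: (2, 10, 12).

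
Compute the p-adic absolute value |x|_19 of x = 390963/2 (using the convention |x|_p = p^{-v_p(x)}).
|390963/2|_19 = 1/130321

Step 1 — compute v_19(x) by factoring powers of 19 out of the numerator and denominator: v_19(390963/2) = 4. Step 2 — apply |x|_p = p^{-v_p(x)} = 19^{-4} = 1/130321.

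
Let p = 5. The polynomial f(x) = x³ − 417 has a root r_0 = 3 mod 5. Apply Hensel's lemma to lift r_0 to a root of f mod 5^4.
r_3 = 398 (mod 625)

Hensel: r_{i+1} = r_i − f(r_i)/f′(r_i) mod 5^{i+2}, where f′(x) = 3x². Iterate:
  r_0 = 3 (mod 5)
  r_1 = 23 (mod 25)
  r_2 = 23 (mod 125)
  r_3 = 398 (mod 625)
Final: r = 398 with f(r) ≡ 0 mod 5^4.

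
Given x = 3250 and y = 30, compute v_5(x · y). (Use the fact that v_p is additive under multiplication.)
v_5(97500) = 4

v_p(x) = 3 (factor: 3250 = 5^3 · 26); v_p(y) = 1 (factor: 30 = 5^1 · 6). Additivity: v_p(xy) = v_p(x) + v_p(y) = 3 + 1 = 4. (Direct check: xy = 97500 = 5^4 · (156).)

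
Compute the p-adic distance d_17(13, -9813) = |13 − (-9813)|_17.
d_17(13, -9813) = 1/4913

Step 1 — x − y = 13 − (-9813) = 9826. Step 2 — v_17(9826) = 3 (factor: 9826 = (17^3 · 2); the sign does not affect v_p). Step 3 — |x − y|_17 = 17^{-3} = 1/4913.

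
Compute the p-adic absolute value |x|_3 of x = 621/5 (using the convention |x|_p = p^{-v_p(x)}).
|621/5|_3 = 1/27

Step 1 — compute v_3(x) by factoring powers of 3 out of the numerator and denominator: v_3(621/5) = 3. Step 2 — apply |x|_p = p^{-v_p(x)} = 3^{-3} = 1/27.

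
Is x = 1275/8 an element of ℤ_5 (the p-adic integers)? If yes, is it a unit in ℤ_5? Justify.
x ∈ ℤ_5 but not a unit; v_5(x) = 2 > 0

ℤ_5 = {x ∈ ℚ_5 : v_5(x) ≥ 0} and ℤ_5^× = {x ∈ ℤ_5 : v_5(x) = 0}. Here v_5(1275/8) = v_5(num) − v_5(den) = 2; compare against these criteria.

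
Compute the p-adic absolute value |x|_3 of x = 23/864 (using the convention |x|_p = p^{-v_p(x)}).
|23/864|_3 = 27

Step 1 — compute v_3(x) by factoring powers of 3 out of the numerator and denominator: v_3(23/864) = -3. Step 2 — apply |x|_p = p^{-v_p(x)} = 3^{3} = 27.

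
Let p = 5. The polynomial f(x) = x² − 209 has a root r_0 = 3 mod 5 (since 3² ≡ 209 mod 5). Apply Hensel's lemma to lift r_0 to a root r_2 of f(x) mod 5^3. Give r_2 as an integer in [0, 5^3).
r_2 = 78 (mod 125)

Hensel's recurrence: r_{i+1} = r_i − f(r_i)·(f′(r_i))^{-1} mod 5^{i+2}, with f′(x) = 2x. Iterate:
  r_0 = 3 (mod 5)
  r_1 = 3 (mod 25)
  r_2 = 78 (mod 125)
Final: r_2 = 78, and one checks f(r_2) ≡ 0 mod 5^3.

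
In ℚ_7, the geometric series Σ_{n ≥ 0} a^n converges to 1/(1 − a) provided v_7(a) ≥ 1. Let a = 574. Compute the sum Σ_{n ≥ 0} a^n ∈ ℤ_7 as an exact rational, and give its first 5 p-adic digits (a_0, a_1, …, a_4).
Σ a^n = 1/(1 − a) = -1/573;  first 5 digits = (1, 5, 1, 2, 2)

v_7(a) = 1 ≥ 1, so the series converges in ℤ_7 to 1/(1 − a) = 1/(1 − 574) = -1/573. Expand this rational in ℤ_7: compute digits iteratively via d_i = x_i mod 7, x_{i+1} = (x_i − d_i)/7. The first 5 digits are (1, 5, 1, 2, 2).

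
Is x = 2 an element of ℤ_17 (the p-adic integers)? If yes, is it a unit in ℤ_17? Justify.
x ∈ ℤ_17^× (unit); v_17(x) = 0

ℤ_17 = {x ∈ ℚ_17 : v_17(x) ≥ 0} and ℤ_17^× = {x ∈ ℤ_17 : v_17(x) = 0}. Here v_17(2) = v_17(num) − v_17(den) = 0; compare against these criteria.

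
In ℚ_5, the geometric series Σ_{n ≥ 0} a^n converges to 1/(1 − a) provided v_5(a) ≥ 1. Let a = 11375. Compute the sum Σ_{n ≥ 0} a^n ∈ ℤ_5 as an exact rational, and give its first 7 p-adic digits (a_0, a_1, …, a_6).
Σ a^n = 1/(1 − a) = -1/11374;  first 7 digits = (1, 0, 0, 1, 3, 3, 1)

v_5(a) = 3 ≥ 1, so the series converges in ℤ_5 to 1/(1 − a) = 1/(1 − 11375) = -1/11374. Expand this rational in ℤ_5: compute digits iteratively via d_i = x_i mod 5, x_{i+1} = (x_i − d_i)/5. The first 7 digits are (1, 0, 0, 1, 3, 3, 1).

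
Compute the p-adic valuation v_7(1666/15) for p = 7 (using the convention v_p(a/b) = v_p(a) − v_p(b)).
v_7(1666/15) = 2

Factor powers of 7 from the numerator and denominator of the reduced fraction: 1666 = 7^2 · 34 and 15 = 7^0 · 15. Apply v_p(a/b) = v_p(a) − v_p(b): v_7(1666/15) = 2 − 0 = 2.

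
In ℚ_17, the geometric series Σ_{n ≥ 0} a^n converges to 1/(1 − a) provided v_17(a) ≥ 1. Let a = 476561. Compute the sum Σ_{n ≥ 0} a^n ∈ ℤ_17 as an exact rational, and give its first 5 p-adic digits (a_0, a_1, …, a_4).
Σ a^n = 1/(1 − a) = -1/476560;  first 5 digits = (1, 0, 0, 12, 5)

v_17(a) = 3 ≥ 1, so the series converges in ℤ_17 to 1/(1 − a) = 1/(1 − 476561) = -1/476560. Expand this rational in ℤ_17: compute digits iteratively via d_i = x_i mod 17, x_{i+1} = (x_i − d_i)/17. The first 5 digits are (1, 0, 0, 12, 5).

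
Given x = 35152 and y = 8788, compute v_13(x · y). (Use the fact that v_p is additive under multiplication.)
v_13(308915776) = 6

v_p(x) = 3 (factor: 35152 = 13^3 · 16); v_p(y) = 3 (factor: 8788 = 13^3 · 4). Additivity: v_p(xy) = v_p(x) + v_p(y) = 3 + 3 = 6. (Direct check: xy = 308915776 = 13^6 · (64).)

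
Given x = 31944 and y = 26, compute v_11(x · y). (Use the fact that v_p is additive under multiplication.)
v_11(830544) = 3

v_p(x) = 3 (factor: 31944 = 11^3 · 24); v_p(y) = 0 (factor: 26 = 11^0 · 26). Additivity: v_p(xy) = v_p(x) + v_p(y) = 3 + 0 = 3. (Direct check: xy = 830544 = 11^3 · (624).)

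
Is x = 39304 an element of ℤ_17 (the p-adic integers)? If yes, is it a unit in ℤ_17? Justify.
x ∈ ℤ_17 but not a unit; v_17(x) = 3 > 0

ℤ_17 = {x ∈ ℚ_17 : v_17(x) ≥ 0} and ℤ_17^× = {x ∈ ℤ_17 : v_17(x) = 0}. Here v_17(39304) = v_17(num) − v_17(den) = 3; compare against these criteria.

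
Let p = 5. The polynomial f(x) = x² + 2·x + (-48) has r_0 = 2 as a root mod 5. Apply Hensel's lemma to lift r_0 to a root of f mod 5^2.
r_1 = 17 (mod 25)

Hensel: r_{i+1} = r_i − f(r_i)·(f′(r_i))^{-1} mod 5^{i+2}, f′(x) = 2x + 2. Iterate:
  r_0 = 2 (mod 5)
  r_1 = 17 (mod 25)
Final: r = 17 satisfies f(r) ≡ 0 mod 5^2.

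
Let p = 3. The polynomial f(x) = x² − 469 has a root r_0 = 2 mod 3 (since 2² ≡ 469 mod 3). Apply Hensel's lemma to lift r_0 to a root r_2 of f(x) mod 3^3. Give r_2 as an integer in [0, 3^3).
r_2 = 8 (mod 27)

Hensel's recurrence: r_{i+1} = r_i − f(r_i)·(f′(r_i))^{-1} mod 3^{i+2}, with f′(x) = 2x. Iterate:
  r_0 = 2 (mod 3)
  r_1 = 8 (mod 9)
  r_2 = 8 (mod 27)
Final: r_2 = 8, and one checks f(r_2) ≡ 0 mod 3^3.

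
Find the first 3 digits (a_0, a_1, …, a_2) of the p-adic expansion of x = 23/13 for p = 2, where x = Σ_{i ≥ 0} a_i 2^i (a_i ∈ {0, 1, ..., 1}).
(a_0, …, a_2) = (1, 1, 0)

v_2(23/13) = 0 (numerator and denominator both coprime to 2), so x ∈ ℤ_2^×. Compute digits iteratively via a_i = x_i mod 2, x_{i+1} = (x_i − a_i)/2, with x_0 = x:
  x_0 = 23/13;  a_0 = 1;  x_1 = (x_0 − 1)/2 = 5/13
  x_1 = 5/13;  a_1 = 1;  x_2 = (x_1 − 1)/2 = -4/13
  x_2 = -4/13;  a_2 = 0;  x_3 = (x_2 − 0)/2 = -2/13
Digits: (1, 1, 0).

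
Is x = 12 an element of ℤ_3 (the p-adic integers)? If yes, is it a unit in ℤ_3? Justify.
x ∈ ℤ_3 but not a unit; v_3(x) = 1 > 0

ℤ_3 = {x ∈ ℚ_3 : v_3(x) ≥ 0} and ℤ_3^× = {x ∈ ℤ_3 : v_3(x) = 0}. Here v_3(12) = v_3(num) − v_3(den) = 1; compare against these criteria.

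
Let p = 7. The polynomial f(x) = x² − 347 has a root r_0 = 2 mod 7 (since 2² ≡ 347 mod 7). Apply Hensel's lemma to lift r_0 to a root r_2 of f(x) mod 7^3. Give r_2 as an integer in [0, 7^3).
r_2 = 2 (mod 343)

Hensel's recurrence: r_{i+1} = r_i − f(r_i)·(f′(r_i))^{-1} mod 7^{i+2}, with f′(x) = 2x. Iterate:
  r_0 = 2 (mod 7)
  r_1 = 2 (mod 49)
  r_2 = 2 (mod 343)
Final: r_2 = 2, and one checks f(r_2) ≡ 0 mod 7^3.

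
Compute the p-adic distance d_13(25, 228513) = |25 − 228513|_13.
d_13(25, 228513) = 1/28561

Step 1 — x − y = 25 − 228513 = -228488. Step 2 — v_13(-228488) = 4 (factor: -228488 = −(13^4 · 8); the sign does not affect v_p). Step 3 — |x − y|_13 = 13^{-4} = 1/28561.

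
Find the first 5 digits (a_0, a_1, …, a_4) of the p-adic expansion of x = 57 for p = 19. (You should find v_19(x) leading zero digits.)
(a_0, …, a_4) = (0, 3, 0, 0, 0)

v_19(57) = 1, so a_0 = ... = a_0 = 0. Factor out: x = 19^1 · u with u = 3 a unit in ℤ_19. Expand u iteratively via a_{v+i} = u_i mod 19, u_{i+1} = (u_i − a_{v+i})/19:
  u_0 = 3;  a_1 = 3;  u_1 = (u_0 − 3)/19 = 0
  u_1 = 0;  a_2 = 0;  u_2 = (u_1 − 0)/19 = 0
  u_2 = 0;  a_3 = 0;  u_3 = (u_2 − 0)/19 = 0
  u_3 = 0;  a_4 = 0;  u_4 = (u_3 − 0)/19 = 0
Digits: (0, 3, 0, 0, 0).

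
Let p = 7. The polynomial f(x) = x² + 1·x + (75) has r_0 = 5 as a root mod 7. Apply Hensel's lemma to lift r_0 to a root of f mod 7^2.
r_1 = 40 (mod 49)

Hensel: r_{i+1} = r_i − f(r_i)·(f′(r_i))^{-1} mod 7^{i+2}, f′(x) = 2x + 1. Iterate:
  r_0 = 5 (mod 7)
  r_1 = 40 (mod 49)
Final: r = 40 satisfies f(r) ≡ 0 mod 7^2.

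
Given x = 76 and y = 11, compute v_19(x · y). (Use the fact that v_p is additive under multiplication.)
v_19(836) = 1

v_p(x) = 1 (factor: 76 = 19^1 · 4); v_p(y) = 0 (factor: 11 = 19^0 · 11). Additivity: v_p(xy) = v_p(x) + v_p(y) = 1 + 0 = 1. (Direct check: xy = 836 = 19^1 · (44).)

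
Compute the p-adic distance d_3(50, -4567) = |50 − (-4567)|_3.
d_3(50, -4567) = 1/243

Step 1 — x − y = 50 − (-4567) = 4617. Step 2 — v_3(4617) = 5 (factor: 4617 = (3^5 · 19); the sign does not affect v_p). Step 3 — |x − y|_3 = 3^{-5} = 1/243.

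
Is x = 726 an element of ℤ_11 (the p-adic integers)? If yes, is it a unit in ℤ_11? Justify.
x ∈ ℤ_11 but not a unit; v_11(x) = 2 > 0

ℤ_11 = {x ∈ ℚ_11 : v_11(x) ≥ 0} and ℤ_11^× = {x ∈ ℤ_11 : v_11(x) = 0}. Here v_11(726) = v_11(num) − v_11(den) = 2; compare against these criteria.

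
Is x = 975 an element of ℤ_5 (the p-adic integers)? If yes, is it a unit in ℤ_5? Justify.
x ∈ ℤ_5 but not a unit; v_5(x) = 2 > 0

ℤ_5 = {x ∈ ℚ_5 : v_5(x) ≥ 0} and ℤ_5^× = {x ∈ ℤ_5 : v_5(x) = 0}. Here v_5(975) = v_5(num) − v_5(den) = 2; compare against these criteria.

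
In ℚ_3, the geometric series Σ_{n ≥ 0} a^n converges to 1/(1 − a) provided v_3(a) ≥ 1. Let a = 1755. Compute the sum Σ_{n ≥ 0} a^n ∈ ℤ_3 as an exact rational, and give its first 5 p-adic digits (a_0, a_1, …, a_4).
Σ a^n = 1/(1 − a) = -1/1754;  first 5 digits = (1, 0, 0, 2, 0)

v_3(a) = 3 ≥ 1, so the series converges in ℤ_3 to 1/(1 − a) = 1/(1 − 1755) = -1/1754. Expand this rational in ℤ_3: compute digits iteratively via d_i = x_i mod 3, x_{i+1} = (x_i − d_i)/3. The first 5 digits are (1, 0, 0, 2, 0).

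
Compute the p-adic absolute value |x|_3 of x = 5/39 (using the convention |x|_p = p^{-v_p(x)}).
|5/39|_3 = 3

Step 1 — compute v_3(x) by factoring powers of 3 out of the numerator and denominator: v_3(5/39) = -1. Step 2 — apply |x|_p = p^{-v_p(x)} = 3^{1} = 3.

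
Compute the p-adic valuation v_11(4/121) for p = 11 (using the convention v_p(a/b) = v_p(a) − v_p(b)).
v_11(4/121) = -2

Factor powers of 11 from the numerator and denominator of the reduced fraction: 4 = 11^0 · 4 and 121 = 11^2 · 1. Apply v_p(a/b) = v_p(a) − v_p(b): v_11(4/121) = 0 − 2 = -2.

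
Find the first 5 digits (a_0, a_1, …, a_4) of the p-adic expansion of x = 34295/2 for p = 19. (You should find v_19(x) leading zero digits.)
(a_0, …, a_4) = (0, 0, 0, 12, 9)

v_19(34295/2) = 3, so a_0 = ... = a_2 = 0. Factor out: x = 19^3 · u with u = 5/2 a unit in ℤ_19. Expand u iteratively via a_{v+i} = u_i mod 19, u_{i+1} = (u_i − a_{v+i})/19:
  u_0 = 5/2;  a_3 = 12;  u_1 = (u_0 − 12)/19 = -1/2
  u_1 = -1/2;  a_4 = 9;  u_2 = (u_1 − 9)/19 = -1/2
Digits: (0, 0, 0, 12, 9).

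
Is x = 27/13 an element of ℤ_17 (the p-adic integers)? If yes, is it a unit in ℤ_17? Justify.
x ∈ ℤ_17^× (unit); v_17(x) = 0

ℤ_17 = {x ∈ ℚ_17 : v_17(x) ≥ 0} and ℤ_17^× = {x ∈ ℤ_17 : v_17(x) = 0}. Here v_17(27/13) = v_17(num) − v_17(den) = 0; compare against these criteria.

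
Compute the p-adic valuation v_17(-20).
v_17(-20) = 0

v_17(n) is the largest exponent k such that 17^k divides n. Factor out: -20 = -17^0 · 20. (Sign doesn't affect v_p.) So v_17(-20) = 0.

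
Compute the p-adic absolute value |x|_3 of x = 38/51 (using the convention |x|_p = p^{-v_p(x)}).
|38/51|_3 = 3

Step 1 — compute v_3(x) by factoring powers of 3 out of the numerator and denominator: v_3(38/51) = -1. Step 2 — apply |x|_p = p^{-v_p(x)} = 3^{1} = 3.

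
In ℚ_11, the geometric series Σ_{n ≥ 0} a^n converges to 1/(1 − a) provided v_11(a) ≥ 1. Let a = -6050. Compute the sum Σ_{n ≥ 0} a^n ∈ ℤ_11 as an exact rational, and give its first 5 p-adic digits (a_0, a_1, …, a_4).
Σ a^n = 1/(1 − a) = 1/6051;  first 5 digits = (1, 0, 5, 6, 2)

v_11(a) = 2 ≥ 1, so the series converges in ℤ_11 to 1/(1 − a) = 1/(1 − (-6050)) = 1/6051. Expand this rational in ℤ_11: compute digits iteratively via d_i = x_i mod 11, x_{i+1} = (x_i − d_i)/11. The first 5 digits are (1, 0, 5, 6, 2).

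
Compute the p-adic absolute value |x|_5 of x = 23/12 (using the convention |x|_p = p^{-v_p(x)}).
|23/12|_5 = 1

Step 1 — compute v_5(x) by factoring powers of 5 out of the numerator and denominator: v_5(23/12) = 0. Step 2 — apply |x|_p = p^{-v_p(x)} = 5^{0} = 1.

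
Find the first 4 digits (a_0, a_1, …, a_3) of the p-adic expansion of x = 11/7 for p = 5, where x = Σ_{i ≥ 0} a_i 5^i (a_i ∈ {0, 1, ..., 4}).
(a_0, …, a_3) = (3, 4, 2, 3)

v_5(11/7) = 0 (numerator and denominator both coprime to 5), so x ∈ ℤ_5^×. Compute digits iteratively via a_i = x_i mod 5, x_{i+1} = (x_i − a_i)/5, with x_0 = x:
  x_0 = 11/7;  a_0 = 3;  x_1 = (x_0 − 3)/5 = -2/7
  x_1 = -2/7;  a_1 = 4;  x_2 = (x_1 − 4)/5 = -6/7
  x_2 = -6/7;  a_2 = 2;  x_3 = (x_2 − 2)/5 = -4/7
  x_3 = -4/7;  a_3 = 3;  x_4 = (x_3 − 3)/5 = -5/7
Digits: (3, 4, 2, 3).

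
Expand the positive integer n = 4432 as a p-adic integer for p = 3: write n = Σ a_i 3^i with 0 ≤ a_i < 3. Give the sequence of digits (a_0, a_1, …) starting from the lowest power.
(a_0, a_1, …) = (1, 1, 0, 2, 0, 0, 0, 2)

Repeated division by 3 gives the digits low-to-high: 4432 = 1 + 1·3^1 + 2·3^3 + 2·3^7. Digit sequence: (1, 1, 0, 2, 0, 0, 0, 2).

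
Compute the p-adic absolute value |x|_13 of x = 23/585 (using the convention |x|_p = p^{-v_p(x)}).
|23/585|_13 = 13

Step 1 — compute v_13(x) by factoring powers of 13 out of the numerator and denominator: v_13(23/585) = -1. Step 2 — apply |x|_p = p^{-v_p(x)} = 13^{1} = 13.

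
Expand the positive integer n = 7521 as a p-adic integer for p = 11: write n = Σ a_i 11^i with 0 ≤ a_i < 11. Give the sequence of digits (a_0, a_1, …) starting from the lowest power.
(a_0, a_1, …) = (8, 1, 7, 5)

Repeated division by 11 gives the digits low-to-high: 7521 = 8 + 1·11^1 + 7·11^2 + 5·11^3. Digit sequence: (8, 1, 7, 5).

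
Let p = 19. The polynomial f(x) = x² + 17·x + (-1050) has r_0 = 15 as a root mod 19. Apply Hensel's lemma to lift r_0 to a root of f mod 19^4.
r_3 = 130279 (mod 130321)

Hensel: r_{i+1} = r_i − f(r_i)·(f′(r_i))^{-1} mod 19^{i+2}, f′(x) = 2x + 17. Iterate:
  r_0 = 15 (mod 19)
  r_1 = 319 (mod 361)
  r_2 = 6817 (mod 6859)
  r_3 = 130279 (mod 130321)
Final: r = 130279 satisfies f(r) ≡ 0 mod 19^4.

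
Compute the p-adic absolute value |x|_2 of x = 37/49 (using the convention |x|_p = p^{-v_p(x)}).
|37/49|_2 = 1

Step 1 — compute v_2(x) by factoring powers of 2 out of the numerator and denominator: v_2(37/49) = 0. Step 2 — apply |x|_p = p^{-v_p(x)} = 2^{0} = 1.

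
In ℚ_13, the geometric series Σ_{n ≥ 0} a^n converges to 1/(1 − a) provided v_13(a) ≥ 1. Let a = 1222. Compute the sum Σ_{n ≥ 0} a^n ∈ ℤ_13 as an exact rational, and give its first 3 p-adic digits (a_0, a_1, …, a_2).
Σ a^n = 1/(1 − a) = -1/1221;  first 3 digits = (1, 3, 3)

v_13(a) = 1 ≥ 1, so the series converges in ℤ_13 to 1/(1 − a) = 1/(1 − 1222) = -1/1221. Expand this rational in ℤ_13: compute digits iteratively via d_i = x_i mod 13, x_{i+1} = (x_i − d_i)/13. The first 3 digits are (1, 3, 3).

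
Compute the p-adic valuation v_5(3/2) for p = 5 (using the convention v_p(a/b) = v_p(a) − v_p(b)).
v_5(3/2) = 0

Factor powers of 5 from the numerator and denominator of the reduced fraction: 3 = 5^0 · 3 and 2 = 5^0 · 2. Apply v_p(a/b) = v_p(a) − v_p(b): v_5(3/2) = 0 − 0 = 0.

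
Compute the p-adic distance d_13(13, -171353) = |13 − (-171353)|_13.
d_13(13, -171353) = 1/28561

Step 1 — x − y = 13 − (-171353) = 171366. Step 2 — v_13(171366) = 4 (factor: 171366 = (13^4 · 6); the sign does not affect v_p). Step 3 — |x − y|_13 = 13^{-4} = 1/28561.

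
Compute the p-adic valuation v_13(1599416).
v_13(1599416) = 4

v_13(n) is the largest exponent k such that 13^k divides n. Factor out: 1599416 = 13^4 · 56. (Sign doesn't affect v_p.) So v_13(1599416) = 4.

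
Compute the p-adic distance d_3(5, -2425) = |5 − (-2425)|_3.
d_3(5, -2425) = 1/243

Step 1 — x − y = 5 − (-2425) = 2430. Step 2 — v_3(2430) = 5 (factor: 2430 = (3^5 · 10); the sign does not affect v_p). Step 3 — |x − y|_3 = 3^{-5} = 1/243.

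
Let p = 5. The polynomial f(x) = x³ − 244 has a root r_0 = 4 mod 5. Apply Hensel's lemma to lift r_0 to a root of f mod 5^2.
r_1 = 14 (mod 25)

Hensel: r_{i+1} = r_i − f(r_i)/f′(r_i) mod 5^{i+2}, where f′(x) = 3x². Iterate:
  r_0 = 4 (mod 5)
  r_1 = 14 (mod 25)
Final: r = 14 with f(r) ≡ 0 mod 5^2.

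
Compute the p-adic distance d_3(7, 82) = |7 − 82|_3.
d_3(7, 82) = 1/3

Step 1 — x − y = 7 − 82 = -75. Step 2 — v_3(-75) = 1 (factor: -75 = −(3^1 · 25); the sign does not affect v_p). Step 3 — |x − y|_3 = 3^{-1} = 1/3.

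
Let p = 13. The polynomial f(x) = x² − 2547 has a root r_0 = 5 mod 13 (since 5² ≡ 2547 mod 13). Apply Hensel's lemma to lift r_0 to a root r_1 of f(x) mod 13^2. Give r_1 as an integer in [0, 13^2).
r_1 = 122 (mod 169)

Hensel's recurrence: r_{i+1} = r_i − f(r_i)·(f′(r_i))^{-1} mod 13^{i+2}, with f′(x) = 2x. Iterate:
  r_0 = 5 (mod 13)
  r_1 = 122 (mod 169)
Final: r_1 = 122, and one checks f(r_1) ≡ 0 mod 13^2.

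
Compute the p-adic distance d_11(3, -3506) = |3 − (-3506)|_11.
d_11(3, -3506) = 1/121

Step 1 — x − y = 3 − (-3506) = 3509. Step 2 — v_11(3509) = 2 (factor: 3509 = (11^2 · 29); the sign does not affect v_p). Step 3 — |x − y|_11 = 11^{-2} = 1/121.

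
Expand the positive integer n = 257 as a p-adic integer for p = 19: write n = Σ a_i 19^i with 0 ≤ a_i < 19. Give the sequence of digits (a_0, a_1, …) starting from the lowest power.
(a_0, a_1, …) = (10, 13)

Repeated division by 19 gives the digits low-to-high: 257 = 10 + 13·19^1. Digit sequence: (10, 13).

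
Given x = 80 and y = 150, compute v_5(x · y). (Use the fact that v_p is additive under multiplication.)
v_5(12000) = 3

v_p(x) = 1 (factor: 80 = 5^1 · 16); v_p(y) = 2 (factor: 150 = 5^2 · 6). Additivity: v_p(xy) = v_p(x) + v_p(y) = 1 + 2 = 3. (Direct check: xy = 12000 = 5^3 · (96).)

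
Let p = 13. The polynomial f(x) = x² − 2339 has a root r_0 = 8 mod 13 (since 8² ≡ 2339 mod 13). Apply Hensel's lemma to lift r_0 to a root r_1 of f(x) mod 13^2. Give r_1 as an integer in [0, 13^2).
r_1 = 34 (mod 169)

Hensel's recurrence: r_{i+1} = r_i − f(r_i)·(f′(r_i))^{-1} mod 13^{i+2}, with f′(x) = 2x. Iterate:
  r_0 = 8 (mod 13)
  r_1 = 34 (mod 169)
Final: r_1 = 34, and one checks f(r_1) ≡ 0 mod 13^2.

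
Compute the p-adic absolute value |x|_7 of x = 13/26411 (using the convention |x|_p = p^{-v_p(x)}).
|13/26411|_7 = 2401

Step 1 — compute v_7(x) by factoring powers of 7 out of the numerator and denominator: v_7(13/26411) = -4. Step 2 — apply |x|_p = p^{-v_p(x)} = 7^{4} = 2401.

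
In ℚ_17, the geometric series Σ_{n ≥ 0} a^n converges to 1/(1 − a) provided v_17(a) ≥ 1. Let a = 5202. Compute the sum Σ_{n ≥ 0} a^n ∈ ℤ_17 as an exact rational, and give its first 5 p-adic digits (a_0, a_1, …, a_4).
Σ a^n = 1/(1 − a) = -1/5201;  first 5 digits = (1, 0, 1, 1, 1)

v_17(a) = 2 ≥ 1, so the series converges in ℤ_17 to 1/(1 − a) = 1/(1 − 5202) = -1/5201. Expand this rational in ℤ_17: compute digits iteratively via d_i = x_i mod 17, x_{i+1} = (x_i − d_i)/17. The first 5 digits are (1, 0, 1, 1, 1).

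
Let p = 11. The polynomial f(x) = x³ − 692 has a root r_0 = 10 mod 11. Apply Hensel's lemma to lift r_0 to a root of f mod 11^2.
r_1 = 109 (mod 121)

Hensel: r_{i+1} = r_i − f(r_i)/f′(r_i) mod 11^{i+2}, where f′(x) = 3x². Iterate:
  r_0 = 10 (mod 11)
  r_1 = 109 (mod 121)
Final: r = 109 with f(r) ≡ 0 mod 11^2.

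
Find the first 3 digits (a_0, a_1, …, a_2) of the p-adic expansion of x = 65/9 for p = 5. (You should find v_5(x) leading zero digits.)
(a_0, …, a_2) = (0, 2, 1)

v_5(65/9) = 1, so a_0 = ... = a_0 = 0. Factor out: x = 5^1 · u with u = 13/9 a unit in ℤ_5. Expand u iteratively via a_{v+i} = u_i mod 5, u_{i+1} = (u_i − a_{v+i})/5:
  u_0 = 13/9;  a_1 = 2;  u_1 = (u_0 − 2)/5 = -1/9
  u_1 = -1/9;  a_2 = 1;  u_2 = (u_1 − 1)/5 = -2/9
Digits: (0, 2, 1).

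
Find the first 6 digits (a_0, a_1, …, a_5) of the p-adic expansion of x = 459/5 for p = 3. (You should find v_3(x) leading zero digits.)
(a_0, …, a_5) = (0, 0, 0, 1, 2, 2)

v_3(459/5) = 3, so a_0 = ... = a_2 = 0. Factor out: x = 3^3 · u with u = 17/5 a unit in ℤ_3. Expand u iteratively via a_{v+i} = u_i mod 3, u_{i+1} = (u_i − a_{v+i})/3:
  u_0 = 17/5;  a_3 = 1;  u_1 = (u_0 − 1)/3 = 4/5
  u_1 = 4/5;  a_4 = 2;  u_2 = (u_1 − 2)/3 = -2/5
  u_2 = -2/5;  a_5 = 2;  u_3 = (u_2 − 2)/3 = -4/5
Digits: (0, 0, 0, 1, 2, 2).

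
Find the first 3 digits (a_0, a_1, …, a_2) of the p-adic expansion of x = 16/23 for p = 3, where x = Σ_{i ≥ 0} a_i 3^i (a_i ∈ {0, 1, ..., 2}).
(a_0, …, a_2) = (2, 1, 2)

v_3(16/23) = 0 (numerator and denominator both coprime to 3), so x ∈ ℤ_3^×. Compute digits iteratively via a_i = x_i mod 3, x_{i+1} = (x_i − a_i)/3, with x_0 = x:
  x_0 = 16/23;  a_0 = 2;  x_1 = (x_0 − 2)/3 = -10/23
  x_1 = -10/23;  a_1 = 1;  x_2 = (x_1 − 1)/3 = -11/23
  x_2 = -11/23;  a_2 = 2;  x_3 = (x_2 − 2)/3 = -19/23
Digits: (2, 1, 2).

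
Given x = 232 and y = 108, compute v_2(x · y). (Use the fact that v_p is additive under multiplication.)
v_2(25056) = 5

v_p(x) = 3 (factor: 232 = 2^3 · 29); v_p(y) = 2 (factor: 108 = 2^2 · 27). Additivity: v_p(xy) = v_p(x) + v_p(y) = 3 + 2 = 5. (Direct check: xy = 25056 = 2^5 · (783).)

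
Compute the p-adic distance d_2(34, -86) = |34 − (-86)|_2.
d_2(34, -86) = 1/8

Step 1 — x − y = 34 − (-86) = 120. Step 2 — v_2(120) = 3 (factor: 120 = (2^3 · 15); the sign does not affect v_p). Step 3 — |x − y|_2 = 2^{-3} = 1/8.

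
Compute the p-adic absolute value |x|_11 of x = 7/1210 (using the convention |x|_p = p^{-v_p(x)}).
|7/1210|_11 = 121

Step 1 — compute v_11(x) by factoring powers of 11 out of the numerator and denominator: v_11(7/1210) = -2. Step 2 — apply |x|_p = p^{-v_p(x)} = 11^{2} = 121.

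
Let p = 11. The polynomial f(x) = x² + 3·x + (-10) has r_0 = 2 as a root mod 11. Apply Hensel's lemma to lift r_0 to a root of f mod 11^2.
r_1 = 2 (mod 121)

Hensel: r_{i+1} = r_i − f(r_i)·(f′(r_i))^{-1} mod 11^{i+2}, f′(x) = 2x + 3. Iterate:
  r_0 = 2 (mod 11)
  r_1 = 2 (mod 121)
Final: r = 2 satisfies f(r) ≡ 0 mod 11^2.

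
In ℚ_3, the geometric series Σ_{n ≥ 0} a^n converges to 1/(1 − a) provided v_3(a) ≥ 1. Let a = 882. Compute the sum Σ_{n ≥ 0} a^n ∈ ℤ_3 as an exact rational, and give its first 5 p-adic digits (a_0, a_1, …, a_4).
Σ a^n = 1/(1 − a) = -1/881;  first 5 digits = (1, 0, 2, 2, 2)

v_3(a) = 2 ≥ 1, so the series converges in ℤ_3 to 1/(1 − a) = 1/(1 − 882) = -1/881. Expand this rational in ℤ_3: compute digits iteratively via d_i = x_i mod 3, x_{i+1} = (x_i − d_i)/3. The first 5 digits are (1, 0, 2, 2, 2).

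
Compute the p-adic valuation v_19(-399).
v_19(-399) = 1

v_19(n) is the largest exponent k such that 19^k divides n. Factor out: -399 = -19^1 · 21. (Sign doesn't affect v_p.) So v_19(-399) = 1.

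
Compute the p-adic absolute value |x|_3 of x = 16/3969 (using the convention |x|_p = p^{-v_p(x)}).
|16/3969|_3 = 81

Step 1 — compute v_3(x) by factoring powers of 3 out of the numerator and denominator: v_3(16/3969) = -4. Step 2 — apply |x|_p = p^{-v_p(x)} = 3^{4} = 81.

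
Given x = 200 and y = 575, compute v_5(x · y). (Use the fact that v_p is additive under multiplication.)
v_5(115000) = 4

v_p(x) = 2 (factor: 200 = 5^2 · 8); v_p(y) = 2 (factor: 575 = 5^2 · 23). Additivity: v_p(xy) = v_p(x) + v_p(y) = 2 + 2 = 4. (Direct check: xy = 115000 = 5^4 · (184).)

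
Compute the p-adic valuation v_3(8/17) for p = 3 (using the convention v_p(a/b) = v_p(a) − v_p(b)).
v_3(8/17) = 0

Factor powers of 3 from the numerator and denominator of the reduced fraction: 8 = 3^0 · 8 and 17 = 3^0 · 17. Apply v_p(a/b) = v_p(a) − v_p(b): v_3(8/17) = 0 − 0 = 0.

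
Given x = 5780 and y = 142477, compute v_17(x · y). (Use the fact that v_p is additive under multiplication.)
v_17(823517060) = 5

v_p(x) = 2 (factor: 5780 = 17^2 · 20); v_p(y) = 3 (factor: 142477 = 17^3 · 29). Additivity: v_p(xy) = v_p(x) + v_p(y) = 2 + 3 = 5. (Direct check: xy = 823517060 = 17^5 · (580).)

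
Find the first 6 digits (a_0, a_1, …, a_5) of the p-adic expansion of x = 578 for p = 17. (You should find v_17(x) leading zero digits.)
(a_0, …, a_5) = (0, 0, 2, 0, 0, 0)

v_17(578) = 2, so a_0 = ... = a_1 = 0. Factor out: x = 17^2 · u with u = 2 a unit in ℤ_17. Expand u iteratively via a_{v+i} = u_i mod 17, u_{i+1} = (u_i − a_{v+i})/17:
  u_0 = 2;  a_2 = 2;  u_1 = (u_0 − 2)/17 = 0
  u_1 = 0;  a_3 = 0;  u_2 = (u_1 − 0)/17 = 0
  u_2 = 0;  a_4 = 0;  u_3 = (u_2 − 0)/17 = 0
  u_3 = 0;  a_5 = 0;  u_4 = (u_3 − 0)/17 = 0
Digits: (0, 0, 2, 0, 0, 0).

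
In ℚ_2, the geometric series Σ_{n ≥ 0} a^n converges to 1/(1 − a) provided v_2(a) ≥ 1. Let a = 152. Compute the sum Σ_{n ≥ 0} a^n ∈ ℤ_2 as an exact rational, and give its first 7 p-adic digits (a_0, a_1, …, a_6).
Σ a^n = 1/(1 − a) = -1/151;  first 7 digits = (1, 0, 0, 1, 1, 0, 1)

v_2(a) = 3 ≥ 1, so the series converges in ℤ_2 to 1/(1 − a) = 1/(1 − 152) = -1/151. Expand this rational in ℤ_2: compute digits iteratively via d_i = x_i mod 2, x_{i+1} = (x_i − d_i)/2. The first 7 digits are (1, 0, 0, 1, 1, 0, 1).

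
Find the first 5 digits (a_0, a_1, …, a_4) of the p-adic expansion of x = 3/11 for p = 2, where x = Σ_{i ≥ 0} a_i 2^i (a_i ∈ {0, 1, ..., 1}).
(a_0, …, a_4) = (1, 0, 0, 1, 0)

v_2(3/11) = 0 (numerator and denominator both coprime to 2), so x ∈ ℤ_2^×. Compute digits iteratively via a_i = x_i mod 2, x_{i+1} = (x_i − a_i)/2, with x_0 = x:
  x_0 = 3/11;  a_0 = 1;  x_1 = (x_0 − 1)/2 = -4/11
  x_1 = -4/11;  a_1 = 0;  x_2 = (x_1 − 0)/2 = -2/11
  x_2 = -2/11;  a_2 = 0;  x_3 = (x_2 − 0)/2 = -1/11
  x_3 = -1/11;  a_3 = 1;  x_4 = (x_3 − 1)/2 = -6/11
  x_4 = -6/11;  a_4 = 0;  x_5 = (x_4 − 0)/2 = -3/11
Digits: (1, 0, 0, 1, 0).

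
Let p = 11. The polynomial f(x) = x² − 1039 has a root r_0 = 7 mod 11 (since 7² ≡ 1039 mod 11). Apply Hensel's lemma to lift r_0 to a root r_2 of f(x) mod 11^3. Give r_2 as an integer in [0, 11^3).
r_2 = 95 (mod 1331)

Hensel's recurrence: r_{i+1} = r_i − f(r_i)·(f′(r_i))^{-1} mod 11^{i+2}, with f′(x) = 2x. Iterate:
  r_0 = 7 (mod 11)
  r_1 = 95 (mod 121)
  r_2 = 95 (mod 1331)
Final: r_2 = 95, and one checks f(r_2) ≡ 0 mod 11^3.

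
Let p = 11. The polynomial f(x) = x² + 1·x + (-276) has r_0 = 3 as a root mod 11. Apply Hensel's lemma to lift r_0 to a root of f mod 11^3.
r_2 = 179 (mod 1331)

Hensel: r_{i+1} = r_i − f(r_i)·(f′(r_i))^{-1} mod 11^{i+2}, f′(x) = 2x + 1. Iterate:
  r_0 = 3 (mod 11)
  r_1 = 58 (mod 121)
  r_2 = 179 (mod 1331)
Final: r = 179 satisfies f(r) ≡ 0 mod 11^3.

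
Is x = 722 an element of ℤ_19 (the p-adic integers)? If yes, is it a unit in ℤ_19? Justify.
x ∈ ℤ_19 but not a unit; v_19(x) = 2 > 0

ℤ_19 = {x ∈ ℚ_19 : v_19(x) ≥ 0} and ℤ_19^× = {x ∈ ℤ_19 : v_19(x) = 0}. Here v_19(722) = v_19(num) − v_19(den) = 2; compare against these criteria.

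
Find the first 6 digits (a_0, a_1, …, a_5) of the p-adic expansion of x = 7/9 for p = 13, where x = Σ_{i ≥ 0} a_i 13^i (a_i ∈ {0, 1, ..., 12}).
(a_0, …, a_5) = (8, 11, 2, 7, 11, 2)

v_13(7/9) = 0 (numerator and denominator both coprime to 13), so x ∈ ℤ_13^×. Compute digits iteratively via a_i = x_i mod 13, x_{i+1} = (x_i − a_i)/13, with x_0 = x:
  x_0 = 7/9;  a_0 = 8;  x_1 = (x_0 − 8)/13 = -5/9
  x_1 = -5/9;  a_1 = 11;  x_2 = (x_1 − 11)/13 = -8/9
  x_2 = -8/9;  a_2 = 2;  x_3 = (x_2 − 2)/13 = -2/9
  x_3 = -2/9;  a_3 = 7;  x_4 = (x_3 − 7)/13 = -5/9
  x_4 = -5/9;  a_4 = 11;  x_5 = (x_4 − 11)/13 = -8/9
  x_5 = -8/9;  a_5 = 2;  x_6 = (x_5 − 2)/13 = -2/9
Digits: (8, 11, 2, 7, 11, 2).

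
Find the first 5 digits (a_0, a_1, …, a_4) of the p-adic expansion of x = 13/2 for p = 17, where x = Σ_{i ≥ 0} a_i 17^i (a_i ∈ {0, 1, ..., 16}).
(a_0, …, a_4) = (15, 8, 8, 8, 8)

v_17(13/2) = 0 (numerator and denominator both coprime to 17), so x ∈ ℤ_17^×. Compute digits iteratively via a_i = x_i mod 17, x_{i+1} = (x_i − a_i)/17, with x_0 = x:
  x_0 = 13/2;  a_0 = 15;  x_1 = (x_0 − 15)/17 = -1/2
  x_1 = -1/2;  a_1 = 8;  x_2 = (x_1 − 8)/17 = -1/2
  x_2 = -1/2;  a_2 = 8;  x_3 = (x_2 − 8)/17 = -1/2
  x_3 = -1/2;  a_3 = 8;  x_4 = (x_3 − 8)/17 = -1/2
  x_4 = -1/2;  a_4 = 8;  x_5 = (x_4 − 8)/17 = -1/2
Digits: (15, 8, 8, 8, 8).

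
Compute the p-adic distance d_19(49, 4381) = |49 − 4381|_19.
d_19(49, 4381) = 1/361

Step 1 — x − y = 49 − 4381 = -4332. Step 2 — v_19(-4332) = 2 (factor: -4332 = −(19^2 · 12); the sign does not affect v_p). Step 3 — |x − y|_19 = 19^{-2} = 1/361.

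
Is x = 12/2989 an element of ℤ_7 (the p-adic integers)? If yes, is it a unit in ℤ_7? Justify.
x ∉ ℤ_7 (v_7(x) = -2 < 0)

ℤ_7 = {x ∈ ℚ_7 : v_7(x) ≥ 0} and ℤ_7^× = {x ∈ ℤ_7 : v_7(x) = 0}. Here v_7(12/2989) = v_7(num) − v_7(den) = -2; compare against these criteria.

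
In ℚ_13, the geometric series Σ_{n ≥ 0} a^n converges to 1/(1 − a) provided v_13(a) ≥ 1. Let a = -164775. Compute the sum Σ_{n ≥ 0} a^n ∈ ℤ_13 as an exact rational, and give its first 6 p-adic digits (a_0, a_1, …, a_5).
Σ a^n = 1/(1 − a) = 1/164776;  first 6 digits = (1, 0, 0, 3, 7, 12)

v_13(a) = 3 ≥ 1, so the series converges in ℤ_13 to 1/(1 − a) = 1/(1 − (-164775)) = 1/164776. Expand this rational in ℤ_13: compute digits iteratively via d_i = x_i mod 13, x_{i+1} = (x_i − d_i)/13. The first 6 digits are (1, 0, 0, 3, 7, 12).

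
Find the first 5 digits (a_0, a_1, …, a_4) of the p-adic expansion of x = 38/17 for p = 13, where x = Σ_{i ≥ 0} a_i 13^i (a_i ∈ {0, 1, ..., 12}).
(a_0, …, a_4) = (3, 3, 12, 9, 0)

v_13(38/17) = 0 (numerator and denominator both coprime to 13), so x ∈ ℤ_13^×. Compute digits iteratively via a_i = x_i mod 13, x_{i+1} = (x_i − a_i)/13, with x_0 = x:
  x_0 = 38/17;  a_0 = 3;  x_1 = (x_0 − 3)/13 = -1/17
  x_1 = -1/17;  a_1 = 3;  x_2 = (x_1 − 3)/13 = -4/17
  x_2 = -4/17;  a_2 = 12;  x_3 = (x_2 − 12)/13 = -16/17
  x_3 = -16/17;  a_3 = 9;  x_4 = (x_3 − 9)/13 = -13/17
  x_4 = -13/17;  a_4 = 0;  x_5 = (x_4 − 0)/13 = -1/17
Digits: (3, 3, 12, 9, 0).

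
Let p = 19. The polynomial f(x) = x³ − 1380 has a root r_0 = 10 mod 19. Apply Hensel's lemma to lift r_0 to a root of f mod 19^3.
r_2 = 2081 (mod 6859)

Hensel: r_{i+1} = r_i − f(r_i)/f′(r_i) mod 19^{i+2}, where f′(x) = 3x². Iterate:
  r_0 = 10 (mod 19)
  r_1 = 276 (mod 361)
  r_2 = 2081 (mod 6859)
Final: r = 2081 with f(r) ≡ 0 mod 19^3.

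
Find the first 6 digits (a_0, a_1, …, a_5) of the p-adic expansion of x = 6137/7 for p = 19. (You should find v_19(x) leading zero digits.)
(a_0, …, a_5) = (0, 0, 16, 2, 8, 5)

v_19(6137/7) = 2, so a_0 = ... = a_1 = 0. Factor out: x = 19^2 · u with u = 17/7 a unit in ℤ_19. Expand u iteratively via a_{v+i} = u_i mod 19, u_{i+1} = (u_i − a_{v+i})/19:
  u_0 = 17/7;  a_2 = 16;  u_1 = (u_0 − 16)/19 = -5/7
  u_1 = -5/7;  a_3 = 2;  u_2 = (u_1 − 2)/19 = -1/7
  u_2 = -1/7;  a_4 = 8;  u_3 = (u_2 − 8)/19 = -3/7
  u_3 = -3/7;  a_5 = 5;  u_4 = (u_3 − 5)/19 = -2/7
Digits: (0, 0, 16, 2, 8, 5).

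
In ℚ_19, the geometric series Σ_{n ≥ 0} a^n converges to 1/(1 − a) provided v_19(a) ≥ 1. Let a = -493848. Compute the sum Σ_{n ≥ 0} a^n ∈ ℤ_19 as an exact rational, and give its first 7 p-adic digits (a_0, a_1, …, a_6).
Σ a^n = 1/(1 − a) = 1/493849;  first 7 digits = (1, 0, 0, 4, 15, 18, 15)

v_19(a) = 3 ≥ 1, so the series converges in ℤ_19 to 1/(1 − a) = 1/(1 − (-493848)) = 1/493849. Expand this rational in ℤ_19: compute digits iteratively via d_i = x_i mod 19, x_{i+1} = (x_i − d_i)/19. The first 7 digits are (1, 0, 0, 4, 15, 18, 15).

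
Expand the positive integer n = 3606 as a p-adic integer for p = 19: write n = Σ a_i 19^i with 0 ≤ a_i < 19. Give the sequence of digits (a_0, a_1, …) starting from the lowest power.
(a_0, a_1, …) = (15, 18, 9)

Repeated division by 19 gives the digits low-to-high: 3606 = 15 + 18·19^1 + 9·19^2. Digit sequence: (15, 18, 9).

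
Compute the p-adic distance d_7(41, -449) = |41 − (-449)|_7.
d_7(41, -449) = 1/49

Step 1 — x − y = 41 − (-449) = 490. Step 2 — v_7(490) = 2 (factor: 490 = (7^2 · 10); the sign does not affect v_p). Step 3 — |x − y|_7 = 7^{-2} = 1/49.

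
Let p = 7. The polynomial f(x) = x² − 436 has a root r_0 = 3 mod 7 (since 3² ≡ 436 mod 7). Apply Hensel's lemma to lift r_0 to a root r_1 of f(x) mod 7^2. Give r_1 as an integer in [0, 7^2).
r_1 = 17 (mod 49)

Hensel's recurrence: r_{i+1} = r_i − f(r_i)·(f′(r_i))^{-1} mod 7^{i+2}, with f′(x) = 2x. Iterate:
  r_0 = 3 (mod 7)
  r_1 = 17 (mod 49)
Final: r_1 = 17, and one checks f(r_1) ≡ 0 mod 7^2.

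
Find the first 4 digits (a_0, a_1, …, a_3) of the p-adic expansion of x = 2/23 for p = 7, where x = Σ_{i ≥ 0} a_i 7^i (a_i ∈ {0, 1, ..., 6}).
(a_0, …, a_3) = (1, 2, 0, 3)

v_7(2/23) = 0 (numerator and denominator both coprime to 7), so x ∈ ℤ_7^×. Compute digits iteratively via a_i = x_i mod 7, x_{i+1} = (x_i − a_i)/7, with x_0 = x:
  x_0 = 2/23;  a_0 = 1;  x_1 = (x_0 − 1)/7 = -3/23
  x_1 = -3/23;  a_1 = 2;  x_2 = (x_1 − 2)/7 = -7/23
  x_2 = -7/23;  a_2 = 0;  x_3 = (x_2 − 0)/7 = -1/23
  x_3 = -1/23;  a_3 = 3;  x_4 = (x_3 − 3)/7 = -10/23
Digits: (1, 2, 0, 3).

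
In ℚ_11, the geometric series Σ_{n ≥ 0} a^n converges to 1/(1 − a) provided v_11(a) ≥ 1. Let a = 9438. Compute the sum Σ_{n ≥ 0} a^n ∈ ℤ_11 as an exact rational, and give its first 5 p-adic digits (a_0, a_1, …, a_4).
Σ a^n = 1/(1 − a) = -1/9437;  first 5 digits = (1, 0, 1, 7, 1)

v_11(a) = 2 ≥ 1, so the series converges in ℤ_11 to 1/(1 − a) = 1/(1 − 9438) = -1/9437. Expand this rational in ℤ_11: compute digits iteratively via d_i = x_i mod 11, x_{i+1} = (x_i − d_i)/11. The first 5 digits are (1, 0, 1, 7, 1).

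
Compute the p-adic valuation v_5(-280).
v_5(-280) = 1

v_5(n) is the largest exponent k such that 5^k divides n. Factor out: -280 = -5^1 · 56. (Sign doesn't affect v_p.) So v_5(-280) = 1.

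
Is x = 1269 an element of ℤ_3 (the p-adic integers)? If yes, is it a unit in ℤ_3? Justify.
x ∈ ℤ_3 but not a unit; v_3(x) = 3 > 0

ℤ_3 = {x ∈ ℚ_3 : v_3(x) ≥ 0} and ℤ_3^× = {x ∈ ℤ_3 : v_3(x) = 0}. Here v_3(1269) = v_3(num) − v_3(den) = 3; compare against these criteria.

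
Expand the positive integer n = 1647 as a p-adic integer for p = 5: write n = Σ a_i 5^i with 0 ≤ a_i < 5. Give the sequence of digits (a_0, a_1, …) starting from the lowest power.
(a_0, a_1, …) = (2, 4, 0, 3, 2)

Repeated division by 5 gives the digits low-to-high: 1647 = 2 + 4·5^1 + 3·5^3 + 2·5^4. Digit sequence: (2, 4, 0, 3, 2).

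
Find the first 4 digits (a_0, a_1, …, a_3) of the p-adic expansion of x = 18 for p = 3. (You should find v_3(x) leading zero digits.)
(a_0, …, a_3) = (0, 0, 2, 0)

v_3(18) = 2, so a_0 = ... = a_1 = 0. Factor out: x = 3^2 · u with u = 2 a unit in ℤ_3. Expand u iteratively via a_{v+i} = u_i mod 3, u_{i+1} = (u_i − a_{v+i})/3:
  u_0 = 2;  a_2 = 2;  u_1 = (u_0 − 2)/3 = 0
  u_1 = 0;  a_3 = 0;  u_2 = (u_1 − 0)/3 = 0
Digits: (0, 0, 2, 0).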